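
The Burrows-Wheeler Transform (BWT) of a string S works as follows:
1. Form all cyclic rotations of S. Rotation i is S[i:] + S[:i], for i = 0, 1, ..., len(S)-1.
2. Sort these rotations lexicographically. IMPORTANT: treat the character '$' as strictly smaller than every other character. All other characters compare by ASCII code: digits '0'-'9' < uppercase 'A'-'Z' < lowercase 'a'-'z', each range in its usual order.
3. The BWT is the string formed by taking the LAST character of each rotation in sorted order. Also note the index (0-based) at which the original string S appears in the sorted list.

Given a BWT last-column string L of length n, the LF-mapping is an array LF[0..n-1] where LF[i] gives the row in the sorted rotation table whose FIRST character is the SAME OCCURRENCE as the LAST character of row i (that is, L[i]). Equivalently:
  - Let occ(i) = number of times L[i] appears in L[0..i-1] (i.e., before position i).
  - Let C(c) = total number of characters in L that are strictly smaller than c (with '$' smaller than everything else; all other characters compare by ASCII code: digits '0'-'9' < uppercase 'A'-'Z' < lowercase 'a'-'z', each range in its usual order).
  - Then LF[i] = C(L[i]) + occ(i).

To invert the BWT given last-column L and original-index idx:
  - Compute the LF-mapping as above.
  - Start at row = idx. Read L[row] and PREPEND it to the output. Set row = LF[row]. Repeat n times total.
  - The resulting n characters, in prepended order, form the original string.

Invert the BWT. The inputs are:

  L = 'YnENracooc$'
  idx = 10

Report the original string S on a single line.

LF mapping: 3 7 1 2 10 4 5 8 9 6 0
Walk LF starting at row 10, prepending L[row]:
  step 1: row=10, L[10]='$', prepend. Next row=LF[10]=0
  step 2: row=0, L[0]='Y', prepend. Next row=LF[0]=3
  step 3: row=3, L[3]='N', prepend. Next row=LF[3]=2
  step 4: row=2, L[2]='E', prepend. Next row=LF[2]=1
  step 5: row=1, L[1]='n', prepend. Next row=LF[1]=7
  step 6: row=7, L[7]='o', prepend. Next row=LF[7]=8
  step 7: row=8, L[8]='o', prepend. Next row=LF[8]=9
  step 8: row=9, L[9]='c', prepend. Next row=LF[9]=6
  step 9: row=6, L[6]='c', prepend. Next row=LF[6]=5
  step 10: row=5, L[5]='a', prepend. Next row=LF[5]=4
  step 11: row=4, L[4]='r', prepend. Next row=LF[4]=10
Reversed output: raccoonENY$

Answer: raccoonENY$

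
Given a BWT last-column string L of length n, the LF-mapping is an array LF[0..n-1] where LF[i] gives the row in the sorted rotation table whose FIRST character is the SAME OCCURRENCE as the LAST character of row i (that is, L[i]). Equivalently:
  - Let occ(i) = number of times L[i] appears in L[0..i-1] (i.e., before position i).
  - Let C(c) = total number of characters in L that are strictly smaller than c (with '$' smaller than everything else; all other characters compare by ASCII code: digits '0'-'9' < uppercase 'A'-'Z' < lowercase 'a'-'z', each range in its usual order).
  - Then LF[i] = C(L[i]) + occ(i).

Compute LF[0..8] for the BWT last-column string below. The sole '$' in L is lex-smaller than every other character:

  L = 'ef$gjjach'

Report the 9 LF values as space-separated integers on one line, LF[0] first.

Answer: 3 4 0 5 7 8 1 2 6

Derivation:
Char counts: '$':1, 'a':1, 'c':1, 'e':1, 'f':1, 'g':1, 'h':1, 'j':2
C (first-col start): C('$')=0, C('a')=1, C('c')=2, C('e')=3, C('f')=4, C('g')=5, C('h')=6, C('j')=7
L[0]='e': occ=0, LF[0]=C('e')+0=3+0=3
L[1]='f': occ=0, LF[1]=C('f')+0=4+0=4
L[2]='$': occ=0, LF[2]=C('$')+0=0+0=0
L[3]='g': occ=0, LF[3]=C('g')+0=5+0=5
L[4]='j': occ=0, LF[4]=C('j')+0=7+0=7
L[5]='j': occ=1, LF[5]=C('j')+1=7+1=8
L[6]='a': occ=0, LF[6]=C('a')+0=1+0=1
L[7]='c': occ=0, LF[7]=C('c')+0=2+0=2
L[8]='h': occ=0, LF[8]=C('h')+0=6+0=6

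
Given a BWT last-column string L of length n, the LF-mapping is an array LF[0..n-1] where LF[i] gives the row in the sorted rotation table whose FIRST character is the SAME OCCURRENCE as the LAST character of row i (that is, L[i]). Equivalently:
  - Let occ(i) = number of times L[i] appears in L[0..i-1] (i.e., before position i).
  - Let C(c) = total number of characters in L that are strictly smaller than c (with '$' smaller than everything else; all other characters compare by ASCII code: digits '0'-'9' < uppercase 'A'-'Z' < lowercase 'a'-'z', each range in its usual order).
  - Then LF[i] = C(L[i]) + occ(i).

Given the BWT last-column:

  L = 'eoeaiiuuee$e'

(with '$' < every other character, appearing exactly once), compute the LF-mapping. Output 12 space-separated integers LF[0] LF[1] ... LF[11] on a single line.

Answer: 2 9 3 1 7 8 10 11 4 5 0 6

Derivation:
Char counts: '$':1, 'a':1, 'e':5, 'i':2, 'o':1, 'u':2
C (first-col start): C('$')=0, C('a')=1, C('e')=2, C('i')=7, C('o')=9, C('u')=10
L[0]='e': occ=0, LF[0]=C('e')+0=2+0=2
L[1]='o': occ=0, LF[1]=C('o')+0=9+0=9
L[2]='e': occ=1, LF[2]=C('e')+1=2+1=3
L[3]='a': occ=0, LF[3]=C('a')+0=1+0=1
L[4]='i': occ=0, LF[4]=C('i')+0=7+0=7
L[5]='i': occ=1, LF[5]=C('i')+1=7+1=8
L[6]='u': occ=0, LF[6]=C('u')+0=10+0=10
L[7]='u': occ=1, LF[7]=C('u')+1=10+1=11
L[8]='e': occ=2, LF[8]=C('e')+2=2+2=4
L[9]='e': occ=3, LF[9]=C('e')+3=2+3=5
L[10]='$': occ=0, LF[10]=C('$')+0=0+0=0
L[11]='e': occ=4, LF[11]=C('e')+4=2+4=6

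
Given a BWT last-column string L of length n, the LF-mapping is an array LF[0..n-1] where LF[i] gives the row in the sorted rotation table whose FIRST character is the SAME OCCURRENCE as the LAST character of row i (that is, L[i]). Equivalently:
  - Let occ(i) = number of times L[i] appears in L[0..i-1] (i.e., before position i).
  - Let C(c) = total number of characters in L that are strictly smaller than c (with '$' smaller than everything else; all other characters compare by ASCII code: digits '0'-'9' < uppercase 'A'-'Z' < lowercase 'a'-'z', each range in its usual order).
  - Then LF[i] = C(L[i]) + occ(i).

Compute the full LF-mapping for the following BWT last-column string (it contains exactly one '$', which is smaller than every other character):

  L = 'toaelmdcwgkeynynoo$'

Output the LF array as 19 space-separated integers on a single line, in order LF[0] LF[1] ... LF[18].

Char counts: '$':1, 'a':1, 'c':1, 'd':1, 'e':2, 'g':1, 'k':1, 'l':1, 'm':1, 'n':2, 'o':3, 't':1, 'w':1, 'y':2
C (first-col start): C('$')=0, C('a')=1, C('c')=2, C('d')=3, C('e')=4, C('g')=6, C('k')=7, C('l')=8, C('m')=9, C('n')=10, C('o')=12, C('t')=15, C('w')=16, C('y')=17
L[0]='t': occ=0, LF[0]=C('t')+0=15+0=15
L[1]='o': occ=0, LF[1]=C('o')+0=12+0=12
L[2]='a': occ=0, LF[2]=C('a')+0=1+0=1
L[3]='e': occ=0, LF[3]=C('e')+0=4+0=4
L[4]='l': occ=0, LF[4]=C('l')+0=8+0=8
L[5]='m': occ=0, LF[5]=C('m')+0=9+0=9
L[6]='d': occ=0, LF[6]=C('d')+0=3+0=3
L[7]='c': occ=0, LF[7]=C('c')+0=2+0=2
L[8]='w': occ=0, LF[8]=C('w')+0=16+0=16
L[9]='g': occ=0, LF[9]=C('g')+0=6+0=6
L[10]='k': occ=0, LF[10]=C('k')+0=7+0=7
L[11]='e': occ=1, LF[11]=C('e')+1=4+1=5
L[12]='y': occ=0, LF[12]=C('y')+0=17+0=17
L[13]='n': occ=0, LF[13]=C('n')+0=10+0=10
L[14]='y': occ=1, LF[14]=C('y')+1=17+1=18
L[15]='n': occ=1, LF[15]=C('n')+1=10+1=11
L[16]='o': occ=1, LF[16]=C('o')+1=12+1=13
L[17]='o': occ=2, LF[17]=C('o')+2=12+2=14
L[18]='$': occ=0, LF[18]=C('$')+0=0+0=0

Answer: 15 12 1 4 8 9 3 2 16 6 7 5 17 10 18 11 13 14 0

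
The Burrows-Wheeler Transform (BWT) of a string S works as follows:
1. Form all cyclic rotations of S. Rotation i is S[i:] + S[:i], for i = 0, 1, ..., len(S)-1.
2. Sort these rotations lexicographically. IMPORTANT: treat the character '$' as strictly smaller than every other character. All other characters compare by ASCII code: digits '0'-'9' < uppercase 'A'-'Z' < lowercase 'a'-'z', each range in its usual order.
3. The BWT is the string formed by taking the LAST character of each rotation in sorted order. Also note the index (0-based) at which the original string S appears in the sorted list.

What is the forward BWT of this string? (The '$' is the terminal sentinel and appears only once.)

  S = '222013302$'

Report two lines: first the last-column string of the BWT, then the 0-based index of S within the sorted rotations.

Answer: 2230022$31
7

Derivation:
All 10 rotations (rotation i = S[i:]+S[:i]):
  rot[0] = 222013302$
  rot[1] = 22013302$2
  rot[2] = 2013302$22
  rot[3] = 013302$222
  rot[4] = 13302$2220
  rot[5] = 3302$22201
  rot[6] = 302$222013
  rot[7] = 02$2220133
  rot[8] = 2$22201330
  rot[9] = $222013302
Sorted (with $ < everything):
  sorted[0] = $222013302  (last char: '2')
  sorted[1] = 013302$222  (last char: '2')
  sorted[2] = 02$2220133  (last char: '3')
  sorted[3] = 13302$2220  (last char: '0')
  sorted[4] = 2$22201330  (last char: '0')
  sorted[5] = 2013302$22  (last char: '2')
  sorted[6] = 22013302$2  (last char: '2')
  sorted[7] = 222013302$  (last char: '$')
  sorted[8] = 302$222013  (last char: '3')
  sorted[9] = 3302$22201  (last char: '1')
Last column: 2230022$31
Original string S is at sorted index 7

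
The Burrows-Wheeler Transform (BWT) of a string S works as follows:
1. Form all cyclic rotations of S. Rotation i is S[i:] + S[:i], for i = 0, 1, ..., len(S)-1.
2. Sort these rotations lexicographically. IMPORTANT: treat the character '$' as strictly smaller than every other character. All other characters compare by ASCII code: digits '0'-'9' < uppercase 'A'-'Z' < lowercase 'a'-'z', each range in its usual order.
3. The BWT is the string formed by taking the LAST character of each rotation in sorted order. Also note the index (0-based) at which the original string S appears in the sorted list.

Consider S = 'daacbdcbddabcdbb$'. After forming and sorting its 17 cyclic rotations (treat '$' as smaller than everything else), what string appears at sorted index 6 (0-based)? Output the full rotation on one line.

Answer: bcdbb$daacbdcbdda

Derivation:
All 17 rotations (rotation i = S[i:]+S[:i]):
  rot[0] = daacbdcbddabcdbb$
  rot[1] = aacbdcbddabcdbb$d
  rot[2] = acbdcbddabcdbb$da
  rot[3] = cbdcbddabcdbb$daa
  rot[4] = bdcbddabcdbb$daac
  rot[5] = dcbddabcdbb$daacb
  rot[6] = cbddabcdbb$daacbd
  rot[7] = bddabcdbb$daacbdc
  rot[8] = ddabcdbb$daacbdcb
  rot[9] = dabcdbb$daacbdcbd
  rot[10] = abcdbb$daacbdcbdd
  rot[11] = bcdbb$daacbdcbdda
  rot[12] = cdbb$daacbdcbddab
  rot[13] = dbb$daacbdcbddabc
  rot[14] = bb$daacbdcbddabcd
  rot[15] = b$daacbdcbddabcdb
  rot[16] = $daacbdcbddabcdbb
Sorted (with $ < everything):
  sorted[0] = $daacbdcbddabcdbb
  sorted[1] = aacbdcbddabcdbb$d
  sorted[2] = abcdbb$daacbdcbdd
  sorted[3] = acbdcbddabcdbb$da
  sorted[4] = b$daacbdcbddabcdb
  sorted[5] = bb$daacbdcbddabcd
  sorted[6] = bcdbb$daacbdcbdda
  sorted[7] = bdcbddabcdbb$daac
  sorted[8] = bddabcdbb$daacbdc
  sorted[9] = cbdcbddabcdbb$daa
  sorted[10] = cbddabcdbb$daacbd
  sorted[11] = cdbb$daacbdcbddab
  sorted[12] = daacbdcbddabcdbb$
  sorted[13] = dabcdbb$daacbdcbd
  sorted[14] = dbb$daacbdcbddabc
  sorted[15] = dcbddabcdbb$daacb
  sorted[16] = ddabcdbb$daacbdcb
sorted[6] = bcdbb$daacbdcbdda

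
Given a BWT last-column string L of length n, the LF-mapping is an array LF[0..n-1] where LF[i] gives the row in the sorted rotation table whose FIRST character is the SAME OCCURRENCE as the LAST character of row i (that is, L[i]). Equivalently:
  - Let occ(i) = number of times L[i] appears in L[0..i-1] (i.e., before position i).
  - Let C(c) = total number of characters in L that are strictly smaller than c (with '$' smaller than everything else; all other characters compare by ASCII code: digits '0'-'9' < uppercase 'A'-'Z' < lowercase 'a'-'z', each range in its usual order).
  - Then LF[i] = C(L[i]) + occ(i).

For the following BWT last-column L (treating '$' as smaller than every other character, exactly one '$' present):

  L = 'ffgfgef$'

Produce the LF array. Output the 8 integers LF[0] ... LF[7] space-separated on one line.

Answer: 2 3 6 4 7 1 5 0

Derivation:
Char counts: '$':1, 'e':1, 'f':4, 'g':2
C (first-col start): C('$')=0, C('e')=1, C('f')=2, C('g')=6
L[0]='f': occ=0, LF[0]=C('f')+0=2+0=2
L[1]='f': occ=1, LF[1]=C('f')+1=2+1=3
L[2]='g': occ=0, LF[2]=C('g')+0=6+0=6
L[3]='f': occ=2, LF[3]=C('f')+2=2+2=4
L[4]='g': occ=1, LF[4]=C('g')+1=6+1=7
L[5]='e': occ=0, LF[5]=C('e')+0=1+0=1
L[6]='f': occ=3, LF[6]=C('f')+3=2+3=5
L[7]='$': occ=0, LF[7]=C('$')+0=0+0=0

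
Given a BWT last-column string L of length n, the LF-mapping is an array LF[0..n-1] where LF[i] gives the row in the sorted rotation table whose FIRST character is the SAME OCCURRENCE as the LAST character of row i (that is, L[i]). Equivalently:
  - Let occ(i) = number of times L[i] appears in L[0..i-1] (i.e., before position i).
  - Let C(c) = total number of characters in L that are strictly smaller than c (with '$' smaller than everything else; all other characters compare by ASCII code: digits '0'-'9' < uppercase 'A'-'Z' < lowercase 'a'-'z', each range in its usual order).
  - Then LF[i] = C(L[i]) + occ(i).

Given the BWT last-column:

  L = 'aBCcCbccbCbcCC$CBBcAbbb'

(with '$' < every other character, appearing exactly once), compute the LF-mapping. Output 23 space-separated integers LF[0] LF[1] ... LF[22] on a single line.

Answer: 11 2 5 18 6 12 19 20 13 7 14 21 8 9 0 10 3 4 22 1 15 16 17

Derivation:
Char counts: '$':1, 'A':1, 'B':3, 'C':6, 'a':1, 'b':6, 'c':5
C (first-col start): C('$')=0, C('A')=1, C('B')=2, C('C')=5, C('a')=11, C('b')=12, C('c')=18
L[0]='a': occ=0, LF[0]=C('a')+0=11+0=11
L[1]='B': occ=0, LF[1]=C('B')+0=2+0=2
L[2]='C': occ=0, LF[2]=C('C')+0=5+0=5
L[3]='c': occ=0, LF[3]=C('c')+0=18+0=18
L[4]='C': occ=1, LF[4]=C('C')+1=5+1=6
L[5]='b': occ=0, LF[5]=C('b')+0=12+0=12
L[6]='c': occ=1, LF[6]=C('c')+1=18+1=19
L[7]='c': occ=2, LF[7]=C('c')+2=18+2=20
L[8]='b': occ=1, LF[8]=C('b')+1=12+1=13
L[9]='C': occ=2, LF[9]=C('C')+2=5+2=7
L[10]='b': occ=2, LF[10]=C('b')+2=12+2=14
L[11]='c': occ=3, LF[11]=C('c')+3=18+3=21
L[12]='C': occ=3, LF[12]=C('C')+3=5+3=8
L[13]='C': occ=4, LF[13]=C('C')+4=5+4=9
L[14]='$': occ=0, LF[14]=C('$')+0=0+0=0
L[15]='C': occ=5, LF[15]=C('C')+5=5+5=10
L[16]='B': occ=1, LF[16]=C('B')+1=2+1=3
L[17]='B': occ=2, LF[17]=C('B')+2=2+2=4
L[18]='c': occ=4, LF[18]=C('c')+4=18+4=22
L[19]='A': occ=0, LF[19]=C('A')+0=1+0=1
L[20]='b': occ=3, LF[20]=C('b')+3=12+3=15
L[21]='b': occ=4, LF[21]=C('b')+4=12+4=16
L[22]='b': occ=5, LF[22]=C('b')+5=12+5=17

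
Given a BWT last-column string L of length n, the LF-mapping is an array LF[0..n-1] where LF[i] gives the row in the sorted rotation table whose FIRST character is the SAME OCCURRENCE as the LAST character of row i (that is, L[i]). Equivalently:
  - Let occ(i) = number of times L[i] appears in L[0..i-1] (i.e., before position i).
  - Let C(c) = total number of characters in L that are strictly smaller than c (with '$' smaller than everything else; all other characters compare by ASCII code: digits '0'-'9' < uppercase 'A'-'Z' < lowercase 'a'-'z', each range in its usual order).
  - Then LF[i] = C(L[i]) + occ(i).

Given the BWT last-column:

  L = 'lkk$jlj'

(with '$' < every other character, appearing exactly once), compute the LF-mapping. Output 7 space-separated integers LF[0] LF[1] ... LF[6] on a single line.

Answer: 5 3 4 0 1 6 2

Derivation:
Char counts: '$':1, 'j':2, 'k':2, 'l':2
C (first-col start): C('$')=0, C('j')=1, C('k')=3, C('l')=5
L[0]='l': occ=0, LF[0]=C('l')+0=5+0=5
L[1]='k': occ=0, LF[1]=C('k')+0=3+0=3
L[2]='k': occ=1, LF[2]=C('k')+1=3+1=4
L[3]='$': occ=0, LF[3]=C('$')+0=0+0=0
L[4]='j': occ=0, LF[4]=C('j')+0=1+0=1
L[5]='l': occ=1, LF[5]=C('l')+1=5+1=6
L[6]='j': occ=1, LF[6]=C('j')+1=1+1=2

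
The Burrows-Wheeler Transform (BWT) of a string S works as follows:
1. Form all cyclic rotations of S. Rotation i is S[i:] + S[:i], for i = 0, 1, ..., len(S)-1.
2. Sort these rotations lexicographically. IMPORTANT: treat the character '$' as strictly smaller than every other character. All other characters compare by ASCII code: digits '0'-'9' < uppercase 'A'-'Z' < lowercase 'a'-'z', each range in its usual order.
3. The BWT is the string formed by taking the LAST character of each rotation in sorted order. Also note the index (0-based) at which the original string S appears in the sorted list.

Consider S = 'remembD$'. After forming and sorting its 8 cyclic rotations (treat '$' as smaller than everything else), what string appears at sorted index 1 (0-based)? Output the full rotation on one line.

Answer: D$rememb

Derivation:
All 8 rotations (rotation i = S[i:]+S[:i]):
  rot[0] = remembD$
  rot[1] = emembD$r
  rot[2] = membD$re
  rot[3] = embD$rem
  rot[4] = mbD$reme
  rot[5] = bD$remem
  rot[6] = D$rememb
  rot[7] = $remembD
Sorted (with $ < everything):
  sorted[0] = $remembD
  sorted[1] = D$rememb
  sorted[2] = bD$remem
  sorted[3] = embD$rem
  sorted[4] = emembD$r
  sorted[5] = mbD$reme
  sorted[6] = membD$re
  sorted[7] = remembD$
sorted[1] = D$rememb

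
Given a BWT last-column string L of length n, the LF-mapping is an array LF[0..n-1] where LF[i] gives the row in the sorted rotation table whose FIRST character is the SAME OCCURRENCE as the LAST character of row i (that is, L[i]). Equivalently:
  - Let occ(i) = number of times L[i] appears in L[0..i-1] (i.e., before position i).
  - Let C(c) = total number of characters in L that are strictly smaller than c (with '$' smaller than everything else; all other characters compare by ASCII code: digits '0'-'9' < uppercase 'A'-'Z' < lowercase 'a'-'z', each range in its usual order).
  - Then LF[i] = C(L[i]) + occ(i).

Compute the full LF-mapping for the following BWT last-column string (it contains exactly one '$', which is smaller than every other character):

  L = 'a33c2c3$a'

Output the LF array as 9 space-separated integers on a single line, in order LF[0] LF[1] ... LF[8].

Char counts: '$':1, '2':1, '3':3, 'a':2, 'c':2
C (first-col start): C('$')=0, C('2')=1, C('3')=2, C('a')=5, C('c')=7
L[0]='a': occ=0, LF[0]=C('a')+0=5+0=5
L[1]='3': occ=0, LF[1]=C('3')+0=2+0=2
L[2]='3': occ=1, LF[2]=C('3')+1=2+1=3
L[3]='c': occ=0, LF[3]=C('c')+0=7+0=7
L[4]='2': occ=0, LF[4]=C('2')+0=1+0=1
L[5]='c': occ=1, LF[5]=C('c')+1=7+1=8
L[6]='3': occ=2, LF[6]=C('3')+2=2+2=4
L[7]='$': occ=0, LF[7]=C('$')+0=0+0=0
L[8]='a': occ=1, LF[8]=C('a')+1=5+1=6

Answer: 5 2 3 7 1 8 4 0 6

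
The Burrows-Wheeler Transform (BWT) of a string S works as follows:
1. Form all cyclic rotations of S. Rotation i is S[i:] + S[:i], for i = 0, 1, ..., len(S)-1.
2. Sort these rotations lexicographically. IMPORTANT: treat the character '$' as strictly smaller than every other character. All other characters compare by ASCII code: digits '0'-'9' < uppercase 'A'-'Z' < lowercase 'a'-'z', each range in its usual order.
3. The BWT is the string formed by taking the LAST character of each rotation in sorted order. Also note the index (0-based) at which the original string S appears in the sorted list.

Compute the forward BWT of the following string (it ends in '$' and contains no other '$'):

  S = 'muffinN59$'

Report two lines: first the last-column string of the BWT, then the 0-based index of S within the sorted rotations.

All 10 rotations (rotation i = S[i:]+S[:i]):
  rot[0] = muffinN59$
  rot[1] = uffinN59$m
  rot[2] = ffinN59$mu
  rot[3] = finN59$muf
  rot[4] = inN59$muff
  rot[5] = nN59$muffi
  rot[6] = N59$muffin
  rot[7] = 59$muffinN
  rot[8] = 9$muffinN5
  rot[9] = $muffinN59
Sorted (with $ < everything):
  sorted[0] = $muffinN59  (last char: '9')
  sorted[1] = 59$muffinN  (last char: 'N')
  sorted[2] = 9$muffinN5  (last char: '5')
  sorted[3] = N59$muffin  (last char: 'n')
  sorted[4] = ffinN59$mu  (last char: 'u')
  sorted[5] = finN59$muf  (last char: 'f')
  sorted[6] = inN59$muff  (last char: 'f')
  sorted[7] = muffinN59$  (last char: '$')
  sorted[8] = nN59$muffi  (last char: 'i')
  sorted[9] = uffinN59$m  (last char: 'm')
Last column: 9N5nuff$im
Original string S is at sorted index 7

Answer: 9N5nuff$im
7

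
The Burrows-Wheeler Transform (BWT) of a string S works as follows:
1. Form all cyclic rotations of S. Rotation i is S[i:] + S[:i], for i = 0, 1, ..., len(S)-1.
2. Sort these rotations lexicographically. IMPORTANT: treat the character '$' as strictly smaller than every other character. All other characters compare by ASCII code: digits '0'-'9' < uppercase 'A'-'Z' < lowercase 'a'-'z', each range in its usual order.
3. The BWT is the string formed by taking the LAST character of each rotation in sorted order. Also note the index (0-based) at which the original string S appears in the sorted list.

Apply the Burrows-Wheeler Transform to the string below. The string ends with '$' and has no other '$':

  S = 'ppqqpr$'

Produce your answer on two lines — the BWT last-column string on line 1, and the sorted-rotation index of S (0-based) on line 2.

Answer: r$pqqpp
1

Derivation:
All 7 rotations (rotation i = S[i:]+S[:i]):
  rot[0] = ppqqpr$
  rot[1] = pqqpr$p
  rot[2] = qqpr$pp
  rot[3] = qpr$ppq
  rot[4] = pr$ppqq
  rot[5] = r$ppqqp
  rot[6] = $ppqqpr
Sorted (with $ < everything):
  sorted[0] = $ppqqpr  (last char: 'r')
  sorted[1] = ppqqpr$  (last char: '$')
  sorted[2] = pqqpr$p  (last char: 'p')
  sorted[3] = pr$ppqq  (last char: 'q')
  sorted[4] = qpr$ppq  (last char: 'q')
  sorted[5] = qqpr$pp  (last char: 'p')
  sorted[6] = r$ppqqp  (last char: 'p')
Last column: r$pqqpp
Original string S is at sorted index 1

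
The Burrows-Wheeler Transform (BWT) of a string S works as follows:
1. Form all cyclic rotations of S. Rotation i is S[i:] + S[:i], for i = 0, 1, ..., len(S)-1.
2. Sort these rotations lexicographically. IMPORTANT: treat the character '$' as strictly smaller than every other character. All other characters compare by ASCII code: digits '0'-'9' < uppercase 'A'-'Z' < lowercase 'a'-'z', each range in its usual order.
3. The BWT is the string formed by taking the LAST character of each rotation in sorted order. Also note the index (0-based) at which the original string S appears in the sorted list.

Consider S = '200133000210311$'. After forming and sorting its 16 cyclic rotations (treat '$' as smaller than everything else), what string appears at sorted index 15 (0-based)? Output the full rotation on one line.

Answer: 33000210311$2001

Derivation:
All 16 rotations (rotation i = S[i:]+S[:i]):
  rot[0] = 200133000210311$
  rot[1] = 00133000210311$2
  rot[2] = 0133000210311$20
  rot[3] = 133000210311$200
  rot[4] = 33000210311$2001
  rot[5] = 3000210311$20013
  rot[6] = 000210311$200133
  rot[7] = 00210311$2001330
  rot[8] = 0210311$20013300
  rot[9] = 210311$200133000
  rot[10] = 10311$2001330002
  rot[11] = 0311$20013300021
  rot[12] = 311$200133000210
  rot[13] = 11$2001330002103
  rot[14] = 1$20013300021031
  rot[15] = $200133000210311
Sorted (with $ < everything):
  sorted[0] = $200133000210311
  sorted[1] = 000210311$200133
  sorted[2] = 00133000210311$2
  sorted[3] = 00210311$2001330
  sorted[4] = 0133000210311$20
  sorted[5] = 0210311$20013300
  sorted[6] = 0311$20013300021
  sorted[7] = 1$20013300021031
  sorted[8] = 10311$2001330002
  sorted[9] = 11$2001330002103
  sorted[10] = 133000210311$200
  sorted[11] = 200133000210311$
  sorted[12] = 210311$200133000
  sorted[13] = 3000210311$20013
  sorted[14] = 311$200133000210
  sorted[15] = 33000210311$2001
sorted[15] = 33000210311$2001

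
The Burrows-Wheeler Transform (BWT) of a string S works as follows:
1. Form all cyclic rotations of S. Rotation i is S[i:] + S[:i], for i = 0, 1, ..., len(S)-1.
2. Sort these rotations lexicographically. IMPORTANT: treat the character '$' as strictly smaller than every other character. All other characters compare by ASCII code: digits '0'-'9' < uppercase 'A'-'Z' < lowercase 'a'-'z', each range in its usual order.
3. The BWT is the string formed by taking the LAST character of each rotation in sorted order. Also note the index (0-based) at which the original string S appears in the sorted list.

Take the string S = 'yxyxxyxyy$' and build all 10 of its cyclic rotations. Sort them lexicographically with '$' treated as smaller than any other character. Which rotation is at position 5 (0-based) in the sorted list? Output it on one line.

Answer: y$yxyxxyxy

Derivation:
All 10 rotations (rotation i = S[i:]+S[:i]):
  rot[0] = yxyxxyxyy$
  rot[1] = xyxxyxyy$y
  rot[2] = yxxyxyy$yx
  rot[3] = xxyxyy$yxy
  rot[4] = xyxyy$yxyx
  rot[5] = yxyy$yxyxx
  rot[6] = xyy$yxyxxy
  rot[7] = yy$yxyxxyx
  rot[8] = y$yxyxxyxy
  rot[9] = $yxyxxyxyy
Sorted (with $ < everything):
  sorted[0] = $yxyxxyxyy
  sorted[1] = xxyxyy$yxy
  sorted[2] = xyxxyxyy$y
  sorted[3] = xyxyy$yxyx
  sorted[4] = xyy$yxyxxy
  sorted[5] = y$yxyxxyxy
  sorted[6] = yxxyxyy$yx
  sorted[7] = yxyxxyxyy$
  sorted[8] = yxyy$yxyxx
  sorted[9] = yy$yxyxxyx
sorted[5] = y$yxyxxyxy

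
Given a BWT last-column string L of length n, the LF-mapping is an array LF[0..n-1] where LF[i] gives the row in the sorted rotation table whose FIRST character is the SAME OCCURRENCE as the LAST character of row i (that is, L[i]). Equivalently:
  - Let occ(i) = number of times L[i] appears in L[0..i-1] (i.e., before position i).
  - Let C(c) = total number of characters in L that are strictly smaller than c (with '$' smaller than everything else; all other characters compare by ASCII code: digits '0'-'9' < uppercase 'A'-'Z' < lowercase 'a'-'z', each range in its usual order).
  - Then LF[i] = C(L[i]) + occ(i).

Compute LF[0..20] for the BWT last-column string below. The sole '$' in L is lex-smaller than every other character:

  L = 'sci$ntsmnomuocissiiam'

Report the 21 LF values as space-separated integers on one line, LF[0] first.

Char counts: '$':1, 'a':1, 'c':2, 'i':4, 'm':3, 'n':2, 'o':2, 's':4, 't':1, 'u':1
C (first-col start): C('$')=0, C('a')=1, C('c')=2, C('i')=4, C('m')=8, C('n')=11, C('o')=13, C('s')=15, C('t')=19, C('u')=20
L[0]='s': occ=0, LF[0]=C('s')+0=15+0=15
L[1]='c': occ=0, LF[1]=C('c')+0=2+0=2
L[2]='i': occ=0, LF[2]=C('i')+0=4+0=4
L[3]='$': occ=0, LF[3]=C('$')+0=0+0=0
L[4]='n': occ=0, LF[4]=C('n')+0=11+0=11
L[5]='t': occ=0, LF[5]=C('t')+0=19+0=19
L[6]='s': occ=1, LF[6]=C('s')+1=15+1=16
L[7]='m': occ=0, LF[7]=C('m')+0=8+0=8
L[8]='n': occ=1, LF[8]=C('n')+1=11+1=12
L[9]='o': occ=0, LF[9]=C('o')+0=13+0=13
L[10]='m': occ=1, LF[10]=C('m')+1=8+1=9
L[11]='u': occ=0, LF[11]=C('u')+0=20+0=20
L[12]='o': occ=1, LF[12]=C('o')+1=13+1=14
L[13]='c': occ=1, LF[13]=C('c')+1=2+1=3
L[14]='i': occ=1, LF[14]=C('i')+1=4+1=5
L[15]='s': occ=2, LF[15]=C('s')+2=15+2=17
L[16]='s': occ=3, LF[16]=C('s')+3=15+3=18
L[17]='i': occ=2, LF[17]=C('i')+2=4+2=6
L[18]='i': occ=3, LF[18]=C('i')+3=4+3=7
L[19]='a': occ=0, LF[19]=C('a')+0=1+0=1
L[20]='m': occ=2, LF[20]=C('m')+2=8+2=10

Answer: 15 2 4 0 11 19 16 8 12 13 9 20 14 3 5 17 18 6 7 1 10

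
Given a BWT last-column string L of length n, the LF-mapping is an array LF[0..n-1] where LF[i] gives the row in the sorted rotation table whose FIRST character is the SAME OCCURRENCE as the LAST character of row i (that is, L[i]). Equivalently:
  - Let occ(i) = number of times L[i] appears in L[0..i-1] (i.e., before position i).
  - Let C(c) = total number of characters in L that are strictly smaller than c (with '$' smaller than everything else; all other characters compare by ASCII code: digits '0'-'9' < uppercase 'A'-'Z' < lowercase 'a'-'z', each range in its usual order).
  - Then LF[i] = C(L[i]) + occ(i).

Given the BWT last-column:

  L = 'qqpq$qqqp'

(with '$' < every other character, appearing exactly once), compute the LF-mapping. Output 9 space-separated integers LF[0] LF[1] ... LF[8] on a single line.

Char counts: '$':1, 'p':2, 'q':6
C (first-col start): C('$')=0, C('p')=1, C('q')=3
L[0]='q': occ=0, LF[0]=C('q')+0=3+0=3
L[1]='q': occ=1, LF[1]=C('q')+1=3+1=4
L[2]='p': occ=0, LF[2]=C('p')+0=1+0=1
L[3]='q': occ=2, LF[3]=C('q')+2=3+2=5
L[4]='$': occ=0, LF[4]=C('$')+0=0+0=0
L[5]='q': occ=3, LF[5]=C('q')+3=3+3=6
L[6]='q': occ=4, LF[6]=C('q')+4=3+4=7
L[7]='q': occ=5, LF[7]=C('q')+5=3+5=8
L[8]='p': occ=1, LF[8]=C('p')+1=1+1=2

Answer: 3 4 1 5 0 6 7 8 2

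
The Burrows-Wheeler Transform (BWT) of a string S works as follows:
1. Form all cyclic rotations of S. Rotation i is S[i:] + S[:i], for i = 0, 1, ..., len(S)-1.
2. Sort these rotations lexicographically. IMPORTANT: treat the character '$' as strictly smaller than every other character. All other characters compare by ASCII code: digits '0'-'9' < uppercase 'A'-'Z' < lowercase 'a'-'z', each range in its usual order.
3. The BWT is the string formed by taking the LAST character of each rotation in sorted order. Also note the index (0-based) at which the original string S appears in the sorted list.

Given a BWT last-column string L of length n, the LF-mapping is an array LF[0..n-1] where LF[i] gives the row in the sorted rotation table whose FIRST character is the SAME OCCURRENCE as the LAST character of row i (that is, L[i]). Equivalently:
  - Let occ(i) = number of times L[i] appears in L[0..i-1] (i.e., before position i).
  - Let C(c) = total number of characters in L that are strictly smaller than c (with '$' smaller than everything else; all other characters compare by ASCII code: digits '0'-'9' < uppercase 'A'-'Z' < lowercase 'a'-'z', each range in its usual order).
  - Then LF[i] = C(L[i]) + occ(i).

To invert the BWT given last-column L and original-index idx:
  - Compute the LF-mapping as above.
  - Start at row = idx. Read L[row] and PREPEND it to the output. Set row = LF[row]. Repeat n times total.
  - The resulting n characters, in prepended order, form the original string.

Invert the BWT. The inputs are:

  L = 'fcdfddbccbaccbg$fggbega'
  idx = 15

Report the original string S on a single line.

LF mapping: 16 7 12 17 13 14 3 8 9 4 1 10 11 5 19 0 18 20 21 6 15 22 2
Walk LF starting at row 15, prepending L[row]:
  step 1: row=15, L[15]='$', prepend. Next row=LF[15]=0
  step 2: row=0, L[0]='f', prepend. Next row=LF[0]=16
  step 3: row=16, L[16]='f', prepend. Next row=LF[16]=18
  step 4: row=18, L[18]='g', prepend. Next row=LF[18]=21
  step 5: row=21, L[21]='g', prepend. Next row=LF[21]=22
  step 6: row=22, L[22]='a', prepend. Next row=LF[22]=2
  step 7: row=2, L[2]='d', prepend. Next row=LF[2]=12
  step 8: row=12, L[12]='c', prepend. Next row=LF[12]=11
  step 9: row=11, L[11]='c', prepend. Next row=LF[11]=10
  step 10: row=10, L[10]='a', prepend. Next row=LF[10]=1
  step 11: row=1, L[1]='c', prepend. Next row=LF[1]=7
  step 12: row=7, L[7]='c', prepend. Next row=LF[7]=8
  step 13: row=8, L[8]='c', prepend. Next row=LF[8]=9
  step 14: row=9, L[9]='b', prepend. Next row=LF[9]=4
  step 15: row=4, L[4]='d', prepend. Next row=LF[4]=13
  step 16: row=13, L[13]='b', prepend. Next row=LF[13]=5
  step 17: row=5, L[5]='d', prepend. Next row=LF[5]=14
  step 18: row=14, L[14]='g', prepend. Next row=LF[14]=19
  step 19: row=19, L[19]='b', prepend. Next row=LF[19]=6
  step 20: row=6, L[6]='b', prepend. Next row=LF[6]=3
  step 21: row=3, L[3]='f', prepend. Next row=LF[3]=17
  step 22: row=17, L[17]='g', prepend. Next row=LF[17]=20
  step 23: row=20, L[20]='e', prepend. Next row=LF[20]=15
Reversed output: egfbbgdbdbcccaccdaggff$

Answer: egfbbgdbdbcccaccdaggff$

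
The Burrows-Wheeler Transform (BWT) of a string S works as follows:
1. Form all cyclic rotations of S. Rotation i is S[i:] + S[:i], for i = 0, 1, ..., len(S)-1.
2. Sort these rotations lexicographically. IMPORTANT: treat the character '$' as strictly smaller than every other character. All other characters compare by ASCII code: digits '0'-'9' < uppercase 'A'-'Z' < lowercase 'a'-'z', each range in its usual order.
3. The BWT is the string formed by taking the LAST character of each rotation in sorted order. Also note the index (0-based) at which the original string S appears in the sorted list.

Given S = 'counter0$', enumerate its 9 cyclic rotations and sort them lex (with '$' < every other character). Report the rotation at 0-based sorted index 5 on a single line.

Answer: ounter0$c

Derivation:
All 9 rotations (rotation i = S[i:]+S[:i]):
  rot[0] = counter0$
  rot[1] = ounter0$c
  rot[2] = unter0$co
  rot[3] = nter0$cou
  rot[4] = ter0$coun
  rot[5] = er0$count
  rot[6] = r0$counte
  rot[7] = 0$counter
  rot[8] = $counter0
Sorted (with $ < everything):
  sorted[0] = $counter0
  sorted[1] = 0$counter
  sorted[2] = counter0$
  sorted[3] = er0$count
  sorted[4] = nter0$cou
  sorted[5] = ounter0$c
  sorted[6] = r0$counte
  sorted[7] = ter0$coun
  sorted[8] = unter0$co
sorted[5] = ounter0$c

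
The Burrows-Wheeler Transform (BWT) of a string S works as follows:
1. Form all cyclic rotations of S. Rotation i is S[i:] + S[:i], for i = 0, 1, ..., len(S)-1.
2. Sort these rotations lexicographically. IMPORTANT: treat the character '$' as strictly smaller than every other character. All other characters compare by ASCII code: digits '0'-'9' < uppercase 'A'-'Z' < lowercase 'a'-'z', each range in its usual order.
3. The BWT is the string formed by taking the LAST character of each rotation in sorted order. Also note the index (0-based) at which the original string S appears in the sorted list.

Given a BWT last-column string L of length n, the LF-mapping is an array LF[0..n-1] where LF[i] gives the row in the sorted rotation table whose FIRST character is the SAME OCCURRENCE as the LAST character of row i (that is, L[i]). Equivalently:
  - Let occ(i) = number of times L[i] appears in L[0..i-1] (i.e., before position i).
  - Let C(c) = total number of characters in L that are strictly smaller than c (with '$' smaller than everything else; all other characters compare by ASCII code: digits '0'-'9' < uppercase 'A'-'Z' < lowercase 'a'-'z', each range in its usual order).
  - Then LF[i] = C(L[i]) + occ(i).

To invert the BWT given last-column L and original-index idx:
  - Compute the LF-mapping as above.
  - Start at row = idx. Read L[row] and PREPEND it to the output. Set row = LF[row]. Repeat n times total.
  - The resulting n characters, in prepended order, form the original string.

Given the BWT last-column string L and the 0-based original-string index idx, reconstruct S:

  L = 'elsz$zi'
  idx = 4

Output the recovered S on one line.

LF mapping: 1 3 4 5 0 6 2
Walk LF starting at row 4, prepending L[row]:
  step 1: row=4, L[4]='$', prepend. Next row=LF[4]=0
  step 2: row=0, L[0]='e', prepend. Next row=LF[0]=1
  step 3: row=1, L[1]='l', prepend. Next row=LF[1]=3
  step 4: row=3, L[3]='z', prepend. Next row=LF[3]=5
  step 5: row=5, L[5]='z', prepend. Next row=LF[5]=6
  step 6: row=6, L[6]='i', prepend. Next row=LF[6]=2
  step 7: row=2, L[2]='s', prepend. Next row=LF[2]=4
Reversed output: sizzle$

Answer: sizzle$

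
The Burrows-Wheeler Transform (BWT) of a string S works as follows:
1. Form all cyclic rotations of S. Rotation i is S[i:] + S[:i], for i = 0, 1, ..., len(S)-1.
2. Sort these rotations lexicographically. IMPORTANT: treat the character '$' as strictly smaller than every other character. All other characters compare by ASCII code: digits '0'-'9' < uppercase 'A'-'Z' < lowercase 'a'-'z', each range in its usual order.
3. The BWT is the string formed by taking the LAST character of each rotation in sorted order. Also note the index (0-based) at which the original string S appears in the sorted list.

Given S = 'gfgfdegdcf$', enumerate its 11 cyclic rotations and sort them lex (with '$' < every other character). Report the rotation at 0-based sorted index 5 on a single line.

All 11 rotations (rotation i = S[i:]+S[:i]):
  rot[0] = gfgfdegdcf$
  rot[1] = fgfdegdcf$g
  rot[2] = gfdegdcf$gf
  rot[3] = fdegdcf$gfg
  rot[4] = degdcf$gfgf
  rot[5] = egdcf$gfgfd
  rot[6] = gdcf$gfgfde
  rot[7] = dcf$gfgfdeg
  rot[8] = cf$gfgfdegd
  rot[9] = f$gfgfdegdc
  rot[10] = $gfgfdegdcf
Sorted (with $ < everything):
  sorted[0] = $gfgfdegdcf
  sorted[1] = cf$gfgfdegd
  sorted[2] = dcf$gfgfdeg
  sorted[3] = degdcf$gfgf
  sorted[4] = egdcf$gfgfd
  sorted[5] = f$gfgfdegdc
  sorted[6] = fdegdcf$gfg
  sorted[7] = fgfdegdcf$g
  sorted[8] = gdcf$gfgfde
  sorted[9] = gfdegdcf$gf
  sorted[10] = gfgfdegdcf$
sorted[5] = f$gfgfdegdc

Answer: f$gfgfdegdc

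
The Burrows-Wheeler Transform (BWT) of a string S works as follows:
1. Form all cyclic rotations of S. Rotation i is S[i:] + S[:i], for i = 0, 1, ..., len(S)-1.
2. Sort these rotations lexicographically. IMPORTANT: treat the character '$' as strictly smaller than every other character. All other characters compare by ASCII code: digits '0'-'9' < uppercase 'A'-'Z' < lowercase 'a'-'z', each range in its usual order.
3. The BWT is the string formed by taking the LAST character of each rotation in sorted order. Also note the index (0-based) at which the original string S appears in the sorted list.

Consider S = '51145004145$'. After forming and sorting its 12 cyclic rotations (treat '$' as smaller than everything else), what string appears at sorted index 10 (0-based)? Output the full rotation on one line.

Answer: 5004145$5114

Derivation:
All 12 rotations (rotation i = S[i:]+S[:i]):
  rot[0] = 51145004145$
  rot[1] = 1145004145$5
  rot[2] = 145004145$51
  rot[3] = 45004145$511
  rot[4] = 5004145$5114
  rot[5] = 004145$51145
  rot[6] = 04145$511450
  rot[7] = 4145$5114500
  rot[8] = 145$51145004
  rot[9] = 45$511450041
  rot[10] = 5$5114500414
  rot[11] = $51145004145
Sorted (with $ < everything):
  sorted[0] = $51145004145
  sorted[1] = 004145$51145
  sorted[2] = 04145$511450
  sorted[3] = 1145004145$5
  sorted[4] = 145$51145004
  sorted[5] = 145004145$51
  sorted[6] = 4145$5114500
  sorted[7] = 45$511450041
  sorted[8] = 45004145$511
  sorted[9] = 5$5114500414
  sorted[10] = 5004145$5114
  sorted[11] = 51145004145$
sorted[10] = 5004145$5114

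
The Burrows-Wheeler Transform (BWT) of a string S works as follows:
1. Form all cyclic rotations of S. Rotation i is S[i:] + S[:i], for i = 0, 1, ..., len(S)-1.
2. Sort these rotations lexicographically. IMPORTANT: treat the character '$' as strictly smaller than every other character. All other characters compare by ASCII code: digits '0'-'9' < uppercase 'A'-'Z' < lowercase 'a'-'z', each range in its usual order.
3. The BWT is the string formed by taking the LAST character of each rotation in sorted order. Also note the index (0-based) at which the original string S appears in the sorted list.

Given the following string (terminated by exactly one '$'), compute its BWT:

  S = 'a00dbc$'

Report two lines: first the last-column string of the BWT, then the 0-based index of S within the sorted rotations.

Answer: ca0$db0
3

Derivation:
All 7 rotations (rotation i = S[i:]+S[:i]):
  rot[0] = a00dbc$
  rot[1] = 00dbc$a
  rot[2] = 0dbc$a0
  rot[3] = dbc$a00
  rot[4] = bc$a00d
  rot[5] = c$a00db
  rot[6] = $a00dbc
Sorted (with $ < everything):
  sorted[0] = $a00dbc  (last char: 'c')
  sorted[1] = 00dbc$a  (last char: 'a')
  sorted[2] = 0dbc$a0  (last char: '0')
  sorted[3] = a00dbc$  (last char: '$')
  sorted[4] = bc$a00d  (last char: 'd')
  sorted[5] = c$a00db  (last char: 'b')
  sorted[6] = dbc$a00  (last char: '0')
Last column: ca0$db0
Original string S is at sorted index 3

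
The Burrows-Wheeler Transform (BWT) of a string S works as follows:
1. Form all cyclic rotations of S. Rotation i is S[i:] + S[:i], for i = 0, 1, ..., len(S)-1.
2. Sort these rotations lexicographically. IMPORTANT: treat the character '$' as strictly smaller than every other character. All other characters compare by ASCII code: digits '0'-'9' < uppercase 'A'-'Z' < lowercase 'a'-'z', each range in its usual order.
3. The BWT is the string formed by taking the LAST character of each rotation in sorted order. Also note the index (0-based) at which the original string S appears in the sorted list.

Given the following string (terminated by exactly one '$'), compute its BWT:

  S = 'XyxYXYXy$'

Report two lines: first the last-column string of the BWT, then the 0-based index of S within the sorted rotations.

All 9 rotations (rotation i = S[i:]+S[:i]):
  rot[0] = XyxYXYXy$
  rot[1] = yxYXYXy$X
  rot[2] = xYXYXy$Xy
  rot[3] = YXYXy$Xyx
  rot[4] = XYXy$XyxY
  rot[5] = YXy$XyxYX
  rot[6] = Xy$XyxYXY
  rot[7] = y$XyxYXYX
  rot[8] = $XyxYXYXy
Sorted (with $ < everything):
  sorted[0] = $XyxYXYXy  (last char: 'y')
  sorted[1] = XYXy$XyxY  (last char: 'Y')
  sorted[2] = Xy$XyxYXY  (last char: 'Y')
  sorted[3] = XyxYXYXy$  (last char: '$')
  sorted[4] = YXYXy$Xyx  (last char: 'x')
  sorted[5] = YXy$XyxYX  (last char: 'X')
  sorted[6] = xYXYXy$Xy  (last char: 'y')
  sorted[7] = y$XyxYXYX  (last char: 'X')
  sorted[8] = yxYXYXy$X  (last char: 'X')
Last column: yYY$xXyXX
Original string S is at sorted index 3

Answer: yYY$xXyXX
3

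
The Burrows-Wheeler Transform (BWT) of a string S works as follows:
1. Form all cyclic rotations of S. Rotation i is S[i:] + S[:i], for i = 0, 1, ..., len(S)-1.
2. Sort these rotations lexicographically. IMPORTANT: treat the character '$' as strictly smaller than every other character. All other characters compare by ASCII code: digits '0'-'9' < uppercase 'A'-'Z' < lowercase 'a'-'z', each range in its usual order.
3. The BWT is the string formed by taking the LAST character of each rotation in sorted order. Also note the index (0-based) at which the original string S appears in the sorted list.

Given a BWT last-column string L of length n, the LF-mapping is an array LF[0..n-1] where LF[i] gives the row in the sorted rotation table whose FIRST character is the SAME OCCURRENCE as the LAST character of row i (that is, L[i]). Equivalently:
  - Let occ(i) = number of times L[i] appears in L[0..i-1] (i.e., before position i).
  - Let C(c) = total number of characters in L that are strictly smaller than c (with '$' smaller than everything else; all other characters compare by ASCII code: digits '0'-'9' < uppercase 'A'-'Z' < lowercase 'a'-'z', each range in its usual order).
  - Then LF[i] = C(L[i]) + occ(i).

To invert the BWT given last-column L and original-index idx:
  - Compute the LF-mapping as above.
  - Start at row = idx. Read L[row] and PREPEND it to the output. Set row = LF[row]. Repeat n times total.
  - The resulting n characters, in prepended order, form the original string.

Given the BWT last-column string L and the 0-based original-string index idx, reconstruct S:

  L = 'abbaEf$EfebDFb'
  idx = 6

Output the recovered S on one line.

Answer: aEbDebbfbEFfa$

Derivation:
LF mapping: 5 7 8 6 2 12 0 3 13 11 9 1 4 10
Walk LF starting at row 6, prepending L[row]:
  step 1: row=6, L[6]='$', prepend. Next row=LF[6]=0
  step 2: row=0, L[0]='a', prepend. Next row=LF[0]=5
  step 3: row=5, L[5]='f', prepend. Next row=LF[5]=12
  step 4: row=12, L[12]='F', prepend. Next row=LF[12]=4
  step 5: row=4, L[4]='E', prepend. Next row=LF[4]=2
  step 6: row=2, L[2]='b', prepend. Next row=LF[2]=8
  step 7: row=8, L[8]='f', prepend. Next row=LF[8]=13
  step 8: row=13, L[13]='b', prepend. Next row=LF[13]=10
  step 9: row=10, L[10]='b', prepend. Next row=LF[10]=9
  step 10: row=9, L[9]='e', prepend. Next row=LF[9]=11
  step 11: row=11, L[11]='D', prepend. Next row=LF[11]=1
  step 12: row=1, L[1]='b', prepend. Next row=LF[1]=7
  step 13: row=7, L[7]='E', prepend. Next row=LF[7]=3
  step 14: row=3, L[3]='a', prepend. Next row=LF[3]=6
Reversed output: aEbDebbfbEFfa$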